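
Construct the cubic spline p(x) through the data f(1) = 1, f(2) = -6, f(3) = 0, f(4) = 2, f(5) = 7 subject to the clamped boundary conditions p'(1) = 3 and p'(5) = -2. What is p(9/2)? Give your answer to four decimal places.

5.2924

Write M_i for p''(x_i). With h_i = 1, 1, 1, 1 and divided differences Δ_i = -7, 6, 2, 5, the continuity of p' gives the tridiagonal system
  1·M_0 + 4·M_1 + 1·M_2 = 6(Δ_1 - Δ_0) = 78
  1·M_1 + 4·M_2 + 1·M_3 = 6(Δ_2 - Δ_1) = -24
  1·M_2 + 4·M_3 + 1·M_4 = 6(Δ_3 - Δ_2) = 18
Clamped end conditions give two more equations: 2h_0·M_0 + h_0·M_1 = 6(Δ_0 - p'(1)) = -60 and h_3·M_3 + 2h_3·M_4 = 6(p'(5) - Δ_3) = -42.
Forward elimination and back-substitution give M_0 = -1349/28, M_1 = 509/14, M_2 = -77/4, M_3 = 233/14, M_4 = -821/28.
On [4, 5], p(x) = 2 + 243/56·(x - 4) + 233/28·(x - 4)² - 429/56·(x - 4)³.
With (x - 4) = 1/2: p(9/2) = 2371/448.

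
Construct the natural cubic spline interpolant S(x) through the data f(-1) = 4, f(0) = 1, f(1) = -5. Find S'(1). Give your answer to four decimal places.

-6.7500

Write σ_i for S''(x_i). With h_i = 1, 1 and divided differences Δ_i = -3, -6, the continuity of S' gives the tridiagonal system
  1·σ_0 + 4·σ_1 + 1·σ_2 = 6(Δ_1 - Δ_0) = -18
Natural end conditions: σ_0 = σ_2 = 0.
Forward elimination and back-substitution give σ_0 = 0, σ_1 = -9/2, σ_2 = 0.
On [0, 1], S'(x) = b_1 + 2c_1·x + 3d_1·x² with b_1 = Δ_1 - h_1(2σ_1 + σ_2)/6 = -9/2, c_1 = σ_1/2 = -9/4, d_1 = (σ_2 - σ_1)/(6h_1) = 3/4. So S'(1) = -27/4.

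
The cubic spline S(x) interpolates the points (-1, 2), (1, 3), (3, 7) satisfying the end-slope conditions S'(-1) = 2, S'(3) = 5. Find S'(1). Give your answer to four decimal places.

Let σ_i = S''(x_i). Step sizes h_i = 2, 2; slopes of the chords Δ_i = (y_(i+1) - y_i)/h_i = 1/2, 2.
  2·σ_0 + 8·σ_1 + 2·σ_2 = 6(Δ_1 - Δ_0) = 9
Clamped end conditions give two more equations: 2h_0·σ_0 + h_0·σ_1 = 6(Δ_0 - S'(-1)) = -9 and h_1·σ_1 + 2h_1·σ_2 = 6(S'(3) - Δ_1) = 18.
Forward elimination and back-substitution give σ_0 = -21/8, σ_1 = 3/4, σ_2 = 33/8.
On [1, 3], S'(x) = b_1 + 2c_1·(x - 1) + 3d_1·(x - 1)² with b_1 = Δ_1 - h_1(2σ_1 + σ_2)/6 = 1/8, c_1 = σ_1/2 = 3/8, d_1 = (σ_2 - σ_1)/(6h_1) = 9/32. So S'(1) = 1/8.

0.1250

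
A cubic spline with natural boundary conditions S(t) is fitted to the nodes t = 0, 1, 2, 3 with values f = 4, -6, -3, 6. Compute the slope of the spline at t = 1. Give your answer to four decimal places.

-3.8667

Let M_i = S''(x_i). Step sizes h_i = 1, 1, 1; slopes of the chords Δ_i = (y_(i+1) - y_i)/h_i = -10, 3, 9.
  1·M_0 + 4·M_1 + 1·M_2 = 6(Δ_1 - Δ_0) = 78
  1·M_1 + 4·M_2 + 1·M_3 = 6(Δ_2 - Δ_1) = 36
Natural end conditions: M_0 = M_3 = 0.
Forward elimination and back-substitution give M_0 = 0, M_1 = 92/5, M_2 = 22/5, M_3 = 0.
On [1, 2], S'(t) = b_1 + 2c_1·(t - 1) + 3d_1·(t - 1)² with b_1 = Δ_1 - h_1(2M_1 + M_2)/6 = -58/15, c_1 = M_1/2 = 46/5, d_1 = (M_2 - M_1)/(6h_1) = -7/3. So S'(1) = -58/15.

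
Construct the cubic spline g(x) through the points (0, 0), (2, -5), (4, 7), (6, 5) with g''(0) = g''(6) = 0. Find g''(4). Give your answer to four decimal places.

-7.3000

Let M_i = g''(x_i). Step sizes h_i = 2, 2, 2; slopes of the chords Δ_i = (y_(i+1) - y_i)/h_i = -5/2, 6, -1.
  2·M_0 + 8·M_1 + 2·M_2 = 6(Δ_1 - Δ_0) = 51
  2·M_1 + 8·M_2 + 2·M_3 = 6(Δ_2 - Δ_1) = -42
Natural end conditions: M_0 = M_3 = 0.
Solving the tridiagonal system: M_0 = 0, M_1 = 41/5, M_2 = -73/10, M_3 = 0.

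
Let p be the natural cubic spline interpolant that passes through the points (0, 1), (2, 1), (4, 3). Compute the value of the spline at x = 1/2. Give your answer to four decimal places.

Let σ_i = p''(x_i). Step sizes h_i = 2, 2; slopes of the chords Δ_i = (y_(i+1) - y_i)/h_i = 0, 1.
  2·σ_0 + 8·σ_1 + 2·σ_2 = 6(Δ_1 - Δ_0) = 6
Natural end conditions: σ_0 = σ_2 = 0.
Forward elimination and back-substitution give σ_0 = 0, σ_1 = 3/4, σ_2 = 0.
On [0, 2], p(x) = 1 - 1/4·x + 0·x² + 1/16·x³.
With x = 1/2: p(1/2) = 113/128.

0.8828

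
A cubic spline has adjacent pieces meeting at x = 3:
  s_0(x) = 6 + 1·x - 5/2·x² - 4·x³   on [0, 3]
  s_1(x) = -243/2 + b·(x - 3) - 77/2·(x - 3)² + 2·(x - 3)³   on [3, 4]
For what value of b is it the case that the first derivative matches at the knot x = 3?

-122

s_0'(x) = 1 - 5·x - 12·x², so s_0'(3) = -122. On the right, s_1'(3) = b, so b = -122.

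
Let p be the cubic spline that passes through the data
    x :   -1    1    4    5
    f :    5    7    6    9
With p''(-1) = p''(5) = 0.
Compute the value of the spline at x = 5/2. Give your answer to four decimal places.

Put σ_i = p'' at the i-th knot. Here h = (2, 3, 1) and Δ = (1, -1/3, 3), so the interior equations h_(i-1)·σ_(i-1) + 2(h_(i-1)+h_i)·σ_i + h_i·σ_(i+1) = 6(Δ_i − Δ_(i-1)) read
  2·σ_0 + 10·σ_1 + 3·σ_2 = 6(Δ_1 - Δ_0) = -8
  3·σ_1 + 8·σ_2 + 1·σ_3 = 6(Δ_2 - Δ_1) = 20
Natural end conditions: σ_0 = σ_3 = 0.
Hence σ_0 = 0, σ_1 = -124/71, σ_2 = 224/71, σ_3 = 0.
On [1, 4], p(x) = 7 - 35/213·(x - 1) - 62/71·(x - 1)² + 58/213·(x - 1)³.
With (x - 1) = 3/2: p(5/2) = 1621/284.

5.7077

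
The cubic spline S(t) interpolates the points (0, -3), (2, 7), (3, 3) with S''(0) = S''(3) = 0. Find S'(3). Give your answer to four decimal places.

Put M_i = S'' at the i-th knot. Here h = (2, 1) and Δ = (5, -4), so the interior equations h_(i-1)·M_(i-1) + 2(h_(i-1)+h_i)·M_i + h_i·M_(i+1) = 6(Δ_i − Δ_(i-1)) read
  2·M_0 + 6·M_1 + 1·M_2 = 6(Δ_1 - Δ_0) = -54
Natural end conditions: M_0 = M_2 = 0.
Forward elimination and back-substitution give M_0 = 0, M_1 = -9, M_2 = 0.
On [2, 3], S'(t) = b_1 + 2c_1·(t - 2) + 3d_1·(t - 2)² with b_1 = Δ_1 - h_1(2M_1 + M_2)/6 = -1, c_1 = M_1/2 = -9/2, d_1 = (M_2 - M_1)/(6h_1) = 3/2. So S'(3) = -11/2.

-5.5000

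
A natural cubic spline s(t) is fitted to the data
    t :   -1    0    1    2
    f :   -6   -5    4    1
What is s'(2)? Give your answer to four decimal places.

-6.7333

Put m_i = s'' at the i-th knot. Here h = (1, 1, 1) and Δ = (1, 9, -3), so the interior equations h_(i-1)·m_(i-1) + 2(h_(i-1)+h_i)·m_i + h_i·m_(i+1) = 6(Δ_i − Δ_(i-1)) read
  1·m_0 + 4·m_1 + 1·m_2 = 6(Δ_1 - Δ_0) = 48
  1·m_1 + 4·m_2 + 1·m_3 = 6(Δ_2 - Δ_1) = -72
Natural end conditions: m_0 = m_3 = 0.
Solving the tridiagonal system: m_0 = 0, m_1 = 88/5, m_2 = -112/5, m_3 = 0.
On [1, 2], s'(t) = b_2 + 2c_2·(t - 1) + 3d_2·(t - 1)² with b_2 = Δ_2 - h_2(2m_2 + m_3)/6 = 67/15, c_2 = m_2/2 = -56/5, d_2 = (m_3 - m_2)/(6h_2) = 56/15. So s'(2) = -101/15.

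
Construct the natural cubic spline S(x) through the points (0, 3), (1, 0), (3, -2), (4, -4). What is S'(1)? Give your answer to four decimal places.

Put σ_i = S'' at the i-th knot. Here h = (1, 2, 1) and Δ = (-3, -1, -2), so the interior equations h_(i-1)·σ_(i-1) + 2(h_(i-1)+h_i)·σ_i + h_i·σ_(i+1) = 6(Δ_i − Δ_(i-1)) read
  1·σ_0 + 6·σ_1 + 2·σ_2 = 6(Δ_1 - Δ_0) = 12
  2·σ_1 + 6·σ_2 + 1·σ_3 = 6(Δ_2 - Δ_1) = -6
Natural end conditions: σ_0 = σ_3 = 0.
Forward elimination and back-substitution give σ_0 = 0, σ_1 = 21/8, σ_2 = -15/8, σ_3 = 0.
On [1, 3], S'(x) = b_1 + 2c_1·(x - 1) + 3d_1·(x - 1)² with b_1 = Δ_1 - h_1(2σ_1 + σ_2)/6 = -17/8, c_1 = σ_1/2 = 21/16, d_1 = (σ_2 - σ_1)/(6h_1) = -3/8. So S'(1) = -17/8.

-2.1250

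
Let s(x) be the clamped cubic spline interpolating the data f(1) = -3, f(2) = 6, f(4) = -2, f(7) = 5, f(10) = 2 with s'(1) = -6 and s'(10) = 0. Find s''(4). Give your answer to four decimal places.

10.6111

Put M_i = s'' at the i-th knot. Here h = (1, 2, 3, 3) and Δ = (9, -4, 7/3, -1), so the interior equations h_(i-1)·M_(i-1) + 2(h_(i-1)+h_i)·M_i + h_i·M_(i+1) = 6(Δ_i − Δ_(i-1)) read
  1·M_0 + 6·M_1 + 2·M_2 = 6(Δ_1 - Δ_0) = -78
  2·M_1 + 10·M_2 + 3·M_3 = 6(Δ_2 - Δ_1) = 38
  3·M_2 + 12·M_3 + 3·M_4 = 6(Δ_3 - Δ_2) = -20
Clamped end conditions give two more equations: 2h_0·M_0 + h_0·M_1 = 6(Δ_0 - s'(1)) = 90 and h_3·M_3 + 2h_3·M_4 = 6(s'(10) - Δ_3) = 6.
Hence M_0 = 523/9, M_1 = -236/9, M_2 = 191/18, M_3 = -47/9, M_4 = 65/18.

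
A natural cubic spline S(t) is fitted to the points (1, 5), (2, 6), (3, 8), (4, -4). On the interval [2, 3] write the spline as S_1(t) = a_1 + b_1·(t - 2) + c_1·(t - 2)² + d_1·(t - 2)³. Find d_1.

Write M_i for S''(x_i). With h_i = 1, 1, 1 and divided differences Δ_i = 1, 2, -12, the continuity of S' gives the tridiagonal system
  1·M_0 + 4·M_1 + 1·M_2 = 6(Δ_1 - Δ_0) = 6
  1·M_1 + 4·M_2 + 1·M_3 = 6(Δ_2 - Δ_1) = -84
Natural end conditions: M_0 = M_3 = 0.
Solving the tridiagonal system: M_0 = 0, M_1 = 36/5, M_2 = -114/5, M_3 = 0.
On [2, 3], with S_1(t) = a_1 + b_1·(t - 2) + c_1·(t - 2)² + d_1·(t - 2)³: c_1 = M_1/2 = 18/5, d_1 = (M_2 - M_1)/(6h_1) = -5, b_1 = Δ_1 - h_1(2M_1 + M_2)/6 = 17/5.

-5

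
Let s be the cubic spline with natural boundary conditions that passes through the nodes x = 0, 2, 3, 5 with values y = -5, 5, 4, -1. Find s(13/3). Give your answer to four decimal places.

Let σ_i = s''(x_i). Step sizes h_i = 2, 1, 2; slopes of the chords Δ_i = (y_(i+1) - y_i)/h_i = 5, -1, -5/2.
  2·σ_0 + 6·σ_1 + 1·σ_2 = 6(Δ_1 - Δ_0) = -36
  1·σ_1 + 6·σ_2 + 2·σ_3 = 6(Δ_2 - Δ_1) = -9
Natural end conditions: σ_0 = σ_3 = 0.
Solving: σ_0 = 0, σ_1 = -207/35, σ_2 = -18/35, σ_3 = 0.
On [3, 5], s(x) = 4 - 151/70·(x - 3) - 9/35·(x - 3)² + 3/70·(x - 3)³.
With (x - 3) = 4/3: s(13/3) = 242/315.

0.7683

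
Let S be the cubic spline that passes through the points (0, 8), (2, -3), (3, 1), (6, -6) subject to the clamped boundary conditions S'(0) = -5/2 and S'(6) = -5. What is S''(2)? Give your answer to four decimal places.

14.5714

Write σ_i for S''(x_i). With h_i = 2, 1, 3 and divided differences Δ_i = -11/2, 4, -7/3, the continuity of S' gives the tridiagonal system
  2·σ_0 + 6·σ_1 + 1·σ_2 = 6(Δ_1 - Δ_0) = 57
  1·σ_1 + 8·σ_2 + 3·σ_3 = 6(Δ_2 - Δ_1) = -38
Clamped end conditions give two more equations: 2h_0·σ_0 + h_0·σ_1 = 6(Δ_0 - S'(0)) = -18 and h_2·σ_2 + 2h_2·σ_3 = 6(S'(6) - Δ_2) = -16.
Solving: σ_0 = -165/14, σ_1 = 102/7, σ_2 = -48/7, σ_3 = 16/21.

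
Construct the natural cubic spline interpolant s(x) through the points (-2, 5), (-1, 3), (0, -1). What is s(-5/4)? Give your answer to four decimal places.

3.6641

Put M_i = s'' at the i-th knot. Here h = (1, 1) and Δ = (-2, -4), so the interior equations h_(i-1)·M_(i-1) + 2(h_(i-1)+h_i)·M_i + h_i·M_(i+1) = 6(Δ_i − Δ_(i-1)) read
  1·M_0 + 4·M_1 + 1·M_2 = 6(Δ_1 - Δ_0) = -12
Natural end conditions: M_0 = M_2 = 0.
Forward elimination and back-substitution give M_0 = 0, M_1 = -3, M_2 = 0.
On [-2, -1], s(x) = 5 - 3/2·(x + 2) + 0·(x + 2)² - 1/2·(x + 2)³.
With (x + 2) = 3/4: s(-5/4) = 469/128.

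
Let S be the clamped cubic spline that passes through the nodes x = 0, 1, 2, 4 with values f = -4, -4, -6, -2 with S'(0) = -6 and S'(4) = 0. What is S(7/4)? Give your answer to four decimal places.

Write M_i for S''(x_i). With h_i = 1, 1, 2 and divided differences Δ_i = 0, -2, 2, the continuity of S' gives the tridiagonal system
  1·M_0 + 4·M_1 + 1·M_2 = 6(Δ_1 - Δ_0) = -12
  1·M_1 + 6·M_2 + 2·M_3 = 6(Δ_2 - Δ_1) = 24
Clamped end conditions give two more equations: 2h_0·M_0 + h_0·M_1 = 6(Δ_0 - S'(0)) = 36 and h_2·M_2 + 2h_2·M_3 = 6(S'(4) - Δ_2) = -12.
Hence M_0 = 258/11, M_1 = -120/11, M_2 = 90/11, M_3 = -78/11.
On [1, 2], S(x) = -4 + 3/11·(x - 1) - 60/11·(x - 1)² + 35/11·(x - 1)³.
With (x - 1) = 3/4: S(7/4) = -3887/704.

-5.5213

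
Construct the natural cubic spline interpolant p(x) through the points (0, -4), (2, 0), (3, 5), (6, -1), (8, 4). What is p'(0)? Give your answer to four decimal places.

Write M_i for p''(x_i). With h_i = 2, 1, 3, 2 and divided differences Δ_i = 2, 5, -2, 5/2, the continuity of p' gives the tridiagonal system
  2·M_0 + 6·M_1 + 1·M_2 = 6(Δ_1 - Δ_0) = 18
  1·M_1 + 8·M_2 + 3·M_3 = 6(Δ_2 - Δ_1) = -42
  3·M_2 + 10·M_3 + 2·M_4 = 6(Δ_3 - Δ_2) = 27
Natural end conditions: M_0 = M_4 = 0.
Solving: M_0 = 0, M_1 = 1779/416, M_2 = -1593/208, M_3 = 2079/416, M_4 = 0.
On [0, 2], p'(x) = b_0 + 2c_0·x + 3d_0·x² with b_0 = Δ_0 - h_0(2M_0 + M_1)/6 = 239/416, c_0 = M_0/2 = 0, d_0 = (M_1 - M_0)/(6h_0) = 593/1664. So p'(0) = 239/416.

0.5745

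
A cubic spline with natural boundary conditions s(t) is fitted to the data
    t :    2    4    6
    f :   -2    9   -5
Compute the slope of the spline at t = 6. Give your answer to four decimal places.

Let M_i = s''(x_i). Step sizes h_i = 2, 2; slopes of the chords Δ_i = (y_(i+1) - y_i)/h_i = 11/2, -7.
  2·M_0 + 8·M_1 + 2·M_2 = 6(Δ_1 - Δ_0) = -75
Natural end conditions: M_0 = M_2 = 0.
Forward elimination and back-substitution give M_0 = 0, M_1 = -75/8, M_2 = 0.
On [4, 6], s'(t) = b_1 + 2c_1·(t - 4) + 3d_1·(t - 4)² with b_1 = Δ_1 - h_1(2M_1 + M_2)/6 = -3/4, c_1 = M_1/2 = -75/16, d_1 = (M_2 - M_1)/(6h_1) = 25/32. So s'(6) = -81/8.

-10.1250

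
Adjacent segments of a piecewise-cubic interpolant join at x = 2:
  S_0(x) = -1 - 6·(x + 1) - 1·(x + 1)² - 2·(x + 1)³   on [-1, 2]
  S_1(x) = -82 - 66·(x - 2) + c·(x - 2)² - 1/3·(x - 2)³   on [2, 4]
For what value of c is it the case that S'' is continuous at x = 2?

-19

S_0''(x) = -2 - 12·(x + 1), so S_0''(2) = -38. On the right, S_1''(2) = 2c, so c = -19.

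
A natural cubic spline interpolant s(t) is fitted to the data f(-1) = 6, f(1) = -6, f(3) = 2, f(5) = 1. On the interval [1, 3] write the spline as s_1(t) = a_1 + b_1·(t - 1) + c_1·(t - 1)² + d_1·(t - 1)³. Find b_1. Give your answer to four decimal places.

-0.0667

Put M_i = s'' at the i-th knot. Here h = (2, 2, 2) and Δ = (-6, 4, -1/2), so the interior equations h_(i-1)·M_(i-1) + 2(h_(i-1)+h_i)·M_i + h_i·M_(i+1) = 6(Δ_i − Δ_(i-1)) read
  2·M_0 + 8·M_1 + 2·M_2 = 6(Δ_1 - Δ_0) = 60
  2·M_1 + 8·M_2 + 2·M_3 = 6(Δ_2 - Δ_1) = -27
Natural end conditions: M_0 = M_3 = 0.
Solving the tridiagonal system: M_0 = 0, M_1 = 89/10, M_2 = -28/5, M_3 = 0.
On [1, 3], with s_1(t) = a_1 + b_1·(t - 1) + c_1·(t - 1)² + d_1·(t - 1)³: c_1 = M_1/2 = 89/20, d_1 = (M_2 - M_1)/(6h_1) = -29/24, b_1 = Δ_1 - h_1(2M_1 + M_2)/6 = -1/15.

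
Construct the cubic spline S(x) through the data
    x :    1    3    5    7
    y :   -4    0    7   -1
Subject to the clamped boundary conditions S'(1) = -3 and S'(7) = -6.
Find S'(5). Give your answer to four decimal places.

Put M_i = S'' at the i-th knot. Here h = (2, 2, 2) and Δ = (2, 7/2, -4), so the interior equations h_(i-1)·M_(i-1) + 2(h_(i-1)+h_i)·M_i + h_i·M_(i+1) = 6(Δ_i − Δ_(i-1)) read
  2·M_0 + 8·M_1 + 2·M_2 = 6(Δ_1 - Δ_0) = 9
  2·M_1 + 8·M_2 + 2·M_3 = 6(Δ_2 - Δ_1) = -45
Clamped end conditions give two more equations: 2h_0·M_0 + h_0·M_1 = 6(Δ_0 - S'(1)) = 30 and h_2·M_2 + 2h_2·M_3 = 6(S'(7) - Δ_2) = -12.
Solving: M_0 = 71/10, M_1 = 4/5, M_2 = -29/5, M_3 = -1/10.
On [5, 7], S'(x) = b_2 + 2c_2·(x - 5) + 3d_2·(x - 5)² with b_2 = Δ_2 - h_2(2M_2 + M_3)/6 = -1/10, c_2 = M_2/2 = -29/10, d_2 = (M_3 - M_2)/(6h_2) = 19/40. So S'(5) = -1/10.

-0.1000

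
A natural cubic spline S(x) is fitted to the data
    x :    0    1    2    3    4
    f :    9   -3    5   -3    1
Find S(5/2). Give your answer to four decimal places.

1.8036

Write σ_i for S''(x_i). With h_i = 1, 1, 1, 1 and divided differences Δ_i = -12, 8, -8, 4, the continuity of S' gives the tridiagonal system
  1·σ_0 + 4·σ_1 + 1·σ_2 = 6(Δ_1 - Δ_0) = 120
  1·σ_1 + 4·σ_2 + 1·σ_3 = 6(Δ_2 - Δ_1) = -96
  1·σ_2 + 4·σ_3 + 1·σ_4 = 6(Δ_3 - Δ_2) = 72
Natural end conditions: σ_0 = σ_4 = 0.
Hence σ_0 = 0, σ_1 = 282/7, σ_2 = -288/7, σ_3 = 198/7, σ_4 = 0.
On [2, 3], S(x) = 5 + 1·(x - 2) - 144/7·(x - 2)² + 81/7·(x - 2)³.
With (x - 2) = 1/2: S(5/2) = 101/56.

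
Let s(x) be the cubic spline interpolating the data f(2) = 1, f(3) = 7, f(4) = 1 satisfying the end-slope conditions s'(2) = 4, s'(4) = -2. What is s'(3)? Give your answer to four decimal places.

Let σ_i = s''(x_i). Step sizes h_i = 1, 1; slopes of the chords Δ_i = (y_(i+1) - y_i)/h_i = 6, -6.
  1·σ_0 + 4·σ_1 + 1·σ_2 = 6(Δ_1 - Δ_0) = -72
Clamped end conditions give two more equations: 2h_0·σ_0 + h_0·σ_1 = 6(Δ_0 - s'(2)) = 12 and h_1·σ_1 + 2h_1·σ_2 = 6(s'(4) - Δ_1) = 24.
Forward elimination and back-substitution give σ_0 = 21, σ_1 = -30, σ_2 = 27.
On [3, 4], s'(x) = b_1 + 2c_1·(x - 3) + 3d_1·(x - 3)² with b_1 = Δ_1 - h_1(2σ_1 + σ_2)/6 = -1/2, c_1 = σ_1/2 = -15, d_1 = (σ_2 - σ_1)/(6h_1) = 19/2. So s'(3) = -1/2.

-0.5000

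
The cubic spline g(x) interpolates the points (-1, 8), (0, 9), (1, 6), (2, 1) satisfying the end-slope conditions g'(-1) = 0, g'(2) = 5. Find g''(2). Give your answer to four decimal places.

35.3333

With m_i denoting the second derivative at x_i, h_i = 1, 1, 1, and Δ_i = (y_(i+1) − y_i)/h_i = 1, -3, -5:
  1·m_0 + 4·m_1 + 1·m_2 = 6(Δ_1 - Δ_0) = -24
  1·m_1 + 4·m_2 + 1·m_3 = 6(Δ_2 - Δ_1) = -12
Clamped end conditions give two more equations: 2h_0·m_0 + h_0·m_1 = 6(Δ_0 - g'(-1)) = 6 and h_2·m_2 + 2h_2·m_3 = 6(g'(2) - Δ_2) = 60.
Forward elimination and back-substitution give m_0 = 16/3, m_1 = -14/3, m_2 = -32/3, m_3 = 106/3.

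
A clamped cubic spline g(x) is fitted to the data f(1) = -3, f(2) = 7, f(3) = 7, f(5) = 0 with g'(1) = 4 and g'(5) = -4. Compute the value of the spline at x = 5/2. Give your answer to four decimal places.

8.3665

Put σ_i = g'' at the i-th knot. Here h = (1, 1, 2) and Δ = (10, 0, -7/2), so the interior equations h_(i-1)·σ_(i-1) + 2(h_(i-1)+h_i)·σ_i + h_i·σ_(i+1) = 6(Δ_i − Δ_(i-1)) read
  1·σ_0 + 4·σ_1 + 1·σ_2 = 6(Δ_1 - Δ_0) = -60
  1·σ_1 + 6·σ_2 + 2·σ_3 = 6(Δ_2 - Δ_1) = -21
Clamped end conditions give two more equations: 2h_0·σ_0 + h_0·σ_1 = 6(Δ_0 - g'(1)) = 36 and h_2·σ_2 + 2h_2·σ_3 = 6(g'(5) - Δ_2) = -3.
Hence σ_0 = 643/22, σ_1 = -247/11, σ_2 = 13/22, σ_3 = -23/22.
On [2, 3], g(x) = 7 + 325/44·(x - 2) - 247/22·(x - 2)² + 169/44·(x - 2)³.
With (x - 2) = 1/2: g(5/2) = 2945/352.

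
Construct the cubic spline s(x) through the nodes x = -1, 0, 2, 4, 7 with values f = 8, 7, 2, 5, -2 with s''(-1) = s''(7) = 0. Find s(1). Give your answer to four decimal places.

4.1154

Write σ_i for s''(x_i). With h_i = 1, 2, 2, 3 and divided differences Δ_i = -1, -5/2, 3/2, -7/3, the continuity of s' gives the tridiagonal system
  1·σ_0 + 6·σ_1 + 2·σ_2 = 6(Δ_1 - Δ_0) = -9
  2·σ_1 + 8·σ_2 + 2·σ_3 = 6(Δ_2 - Δ_1) = 24
  2·σ_2 + 10·σ_3 + 3·σ_4 = 6(Δ_3 - Δ_2) = -23
Natural end conditions: σ_0 = σ_4 = 0.
Hence σ_0 = 0, σ_1 = -157/52, σ_2 = 237/52, σ_3 = -167/52, σ_4 = 0.
On [0, 2], s(x) = 7 - 313/156·x - 157/104·x² + 197/312·x³.
With x = 1: s(1) = 107/26.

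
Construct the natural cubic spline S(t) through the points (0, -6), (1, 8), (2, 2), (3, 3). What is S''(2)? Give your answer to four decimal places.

Let M_i = S''(x_i). Step sizes h_i = 1, 1, 1; slopes of the chords Δ_i = (y_(i+1) - y_i)/h_i = 14, -6, 1.
  1·M_0 + 4·M_1 + 1·M_2 = 6(Δ_1 - Δ_0) = -120
  1·M_1 + 4·M_2 + 1·M_3 = 6(Δ_2 - Δ_1) = 42
Natural end conditions: M_0 = M_3 = 0.
Solving: M_0 = 0, M_1 = -174/5, M_2 = 96/5, M_3 = 0.

19.2000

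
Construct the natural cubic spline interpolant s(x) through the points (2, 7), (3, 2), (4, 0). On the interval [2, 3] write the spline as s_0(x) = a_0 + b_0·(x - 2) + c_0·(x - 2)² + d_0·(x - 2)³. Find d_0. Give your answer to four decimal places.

0.7500

With M_i denoting the second derivative at x_i, h_i = 1, 1, and Δ_i = (y_(i+1) − y_i)/h_i = -5, -2:
  1·M_0 + 4·M_1 + 1·M_2 = 6(Δ_1 - Δ_0) = 18
Natural end conditions: M_0 = M_2 = 0.
Forward elimination and back-substitution give M_0 = 0, M_1 = 9/2, M_2 = 0.
On [2, 3], with s_0(x) = a_0 + b_0·(x - 2) + c_0·(x - 2)² + d_0·(x - 2)³: c_0 = M_0/2 = 0, d_0 = (M_1 - M_0)/(6h_0) = 3/4, b_0 = Δ_0 - h_0(2M_0 + M_1)/6 = -23/4.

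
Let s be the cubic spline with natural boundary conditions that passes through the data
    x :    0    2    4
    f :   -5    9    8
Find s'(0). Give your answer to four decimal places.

Write M_i for s''(x_i). With h_i = 2, 2 and divided differences Δ_i = 7, -1/2, the continuity of s' gives the tridiagonal system
  2·M_0 + 8·M_1 + 2·M_2 = 6(Δ_1 - Δ_0) = -45
Natural end conditions: M_0 = M_2 = 0.
Solving the tridiagonal system: M_0 = 0, M_1 = -45/8, M_2 = 0.
On [0, 2], s'(x) = b_0 + 2c_0·x + 3d_0·x² with b_0 = Δ_0 - h_0(2M_0 + M_1)/6 = 71/8, c_0 = M_0/2 = 0, d_0 = (M_1 - M_0)/(6h_0) = -15/32. So s'(0) = 71/8.

8.8750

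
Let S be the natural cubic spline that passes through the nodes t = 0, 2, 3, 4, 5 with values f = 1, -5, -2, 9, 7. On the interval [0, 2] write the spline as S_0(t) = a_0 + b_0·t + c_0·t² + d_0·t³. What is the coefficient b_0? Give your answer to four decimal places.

Write m_i for S''(x_i). With h_i = 2, 1, 1, 1 and divided differences Δ_i = -3, 3, 11, -2, the continuity of S' gives the tridiagonal system
  2·m_0 + 6·m_1 + 1·m_2 = 6(Δ_1 - Δ_0) = 36
  1·m_1 + 4·m_2 + 1·m_3 = 6(Δ_2 - Δ_1) = 48
  1·m_2 + 4·m_3 + 1·m_4 = 6(Δ_3 - Δ_2) = -78
Natural end conditions: m_0 = m_4 = 0.
Solving: m_0 = 0, m_1 = 135/43, m_2 = 738/43, m_3 = -1023/43, m_4 = 0.
On [0, 2], with S_0(t) = a_0 + b_0·t + c_0·t² + d_0·t³: c_0 = m_0/2 = 0, d_0 = (m_1 - m_0)/(6h_0) = 45/172, b_0 = Δ_0 - h_0(2m_0 + m_1)/6 = -174/43.

-4.0465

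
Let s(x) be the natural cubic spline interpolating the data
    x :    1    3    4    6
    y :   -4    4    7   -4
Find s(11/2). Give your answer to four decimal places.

With M_i denoting the second derivative at x_i, h_i = 2, 1, 2, and Δ_i = (y_(i+1) − y_i)/h_i = 4, 3, -11/2:
  2·M_0 + 6·M_1 + 1·M_2 = 6(Δ_1 - Δ_0) = -6
  1·M_1 + 6·M_2 + 2·M_3 = 6(Δ_2 - Δ_1) = -51
Natural end conditions: M_0 = M_3 = 0.
Forward elimination and back-substitution give M_0 = 0, M_1 = 3/7, M_2 = -60/7, M_3 = 0.
On [4, 6], s(x) = 7 + 3/14·(x - 4) - 30/7·(x - 4)² + 5/7·(x - 4)³.
With (x - 4) = 3/2: s(11/2) = 5/56.

0.0893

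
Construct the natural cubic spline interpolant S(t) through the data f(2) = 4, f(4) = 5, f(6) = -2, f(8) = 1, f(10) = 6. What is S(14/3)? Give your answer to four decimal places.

2.7381

With m_i denoting the second derivative at x_i, h_i = 2, 2, 2, 2, and Δ_i = (y_(i+1) − y_i)/h_i = 1/2, -7/2, 3/2, 5/2:
  2·m_0 + 8·m_1 + 2·m_2 = 6(Δ_1 - Δ_0) = -24
  2·m_1 + 8·m_2 + 2·m_3 = 6(Δ_2 - Δ_1) = 30
  2·m_2 + 8·m_3 + 2·m_4 = 6(Δ_3 - Δ_2) = 6
Natural end conditions: m_0 = m_4 = 0.
Solving the tridiagonal system: m_0 = 0, m_1 = -237/56, m_2 = 69/14, m_3 = -27/56, m_4 = 0.
On [4, 6], S(t) = 5 - 65/28·(t - 4) - 237/112·(t - 4)² + 171/224·(t - 4)³.
With (t - 4) = 2/3: S(14/3) = 115/42.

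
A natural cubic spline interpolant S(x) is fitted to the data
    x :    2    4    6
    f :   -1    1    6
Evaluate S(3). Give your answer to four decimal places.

-0.2813

Let M_i = S''(x_i). Step sizes h_i = 2, 2; slopes of the chords Δ_i = (y_(i+1) - y_i)/h_i = 1, 5/2.
  2·M_0 + 8·M_1 + 2·M_2 = 6(Δ_1 - Δ_0) = 9
Natural end conditions: M_0 = M_2 = 0.
Hence M_0 = 0, M_1 = 9/8, M_2 = 0.
On [2, 4], S(x) = -1 + 5/8·(x - 2) + 0·(x - 2)² + 3/32·(x - 2)³.
With (x - 2) = 1: S(3) = -9/32.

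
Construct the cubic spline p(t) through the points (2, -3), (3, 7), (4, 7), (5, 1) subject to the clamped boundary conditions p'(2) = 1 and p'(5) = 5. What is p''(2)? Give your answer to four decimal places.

With σ_i denoting the second derivative at x_i, h_i = 1, 1, 1, and Δ_i = (y_(i+1) − y_i)/h_i = 10, 0, -6:
  1·σ_0 + 4·σ_1 + 1·σ_2 = 6(Δ_1 - Δ_0) = -60
  1·σ_1 + 4·σ_2 + 1·σ_3 = 6(Δ_2 - Δ_1) = -36
Clamped end conditions give two more equations: 2h_0·σ_0 + h_0·σ_1 = 6(Δ_0 - p'(2)) = 54 and h_2·σ_2 + 2h_2·σ_3 = 6(p'(5) - Δ_2) = 66.
Hence σ_0 = 562/15, σ_1 = -314/15, σ_2 = -206/15, σ_3 = 598/15.

37.4667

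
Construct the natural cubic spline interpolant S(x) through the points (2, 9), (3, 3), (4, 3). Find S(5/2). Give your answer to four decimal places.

Write σ_i for S''(x_i). With h_i = 1, 1 and divided differences Δ_i = -6, 0, the continuity of S' gives the tridiagonal system
  1·σ_0 + 4·σ_1 + 1·σ_2 = 6(Δ_1 - Δ_0) = 36
Natural end conditions: σ_0 = σ_2 = 0.
Hence σ_0 = 0, σ_1 = 9, σ_2 = 0.
On [2, 3], S(x) = 9 - 15/2·(x - 2) + 0·(x - 2)² + 3/2·(x - 2)³.
With (x - 2) = 1/2: S(5/2) = 87/16.

5.4375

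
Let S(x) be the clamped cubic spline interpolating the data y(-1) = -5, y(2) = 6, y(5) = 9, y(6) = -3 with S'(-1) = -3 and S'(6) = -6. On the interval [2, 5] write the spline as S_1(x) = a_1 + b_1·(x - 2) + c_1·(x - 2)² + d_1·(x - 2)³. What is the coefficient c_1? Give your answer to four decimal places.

Write m_i for S''(x_i). With h_i = 3, 3, 1 and divided differences Δ_i = 11/3, 1, -12, the continuity of S' gives the tridiagonal system
  3·m_0 + 12·m_1 + 3·m_2 = 6(Δ_1 - Δ_0) = -16
  3·m_1 + 8·m_2 + 1·m_3 = 6(Δ_2 - Δ_1) = -78
Clamped end conditions give two more equations: 2h_0·m_0 + h_0·m_1 = 6(Δ_0 - S'(-1)) = 40 and h_2·m_2 + 2h_2·m_3 = 6(S'(6) - Δ_2) = 36.
Hence m_0 = 608/93, m_1 = 8/31, m_2 = -400/31, m_3 = 758/31.
On [2, 5], with S_1(x) = a_1 + b_1·(x - 2) + c_1·(x - 2)² + d_1·(x - 2)³: c_1 = m_1/2 = 4/31, d_1 = (m_2 - m_1)/(6h_1) = -68/93, b_1 = Δ_1 - h_1(2m_1 + m_2)/6 = 223/31.

0.1290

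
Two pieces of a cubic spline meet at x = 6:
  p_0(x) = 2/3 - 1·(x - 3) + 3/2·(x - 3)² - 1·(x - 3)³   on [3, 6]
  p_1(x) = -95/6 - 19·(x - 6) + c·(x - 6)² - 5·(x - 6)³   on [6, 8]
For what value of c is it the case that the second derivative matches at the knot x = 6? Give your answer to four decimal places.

p_0''(x) = 3 - 6·(x - 3), so p_0''(6) = -15. On the right, p_1''(6) = 2c, so c = -15/2.

-7.5000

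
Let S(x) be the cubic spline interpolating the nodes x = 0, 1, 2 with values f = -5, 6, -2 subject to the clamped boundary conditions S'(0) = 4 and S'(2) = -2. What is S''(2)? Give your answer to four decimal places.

43.5000

Let m_i = S''(x_i). Step sizes h_i = 1, 1; slopes of the chords Δ_i = (y_(i+1) - y_i)/h_i = 11, -8.
  1·m_0 + 4·m_1 + 1·m_2 = 6(Δ_1 - Δ_0) = -114
Clamped end conditions give two more equations: 2h_0·m_0 + h_0·m_1 = 6(Δ_0 - S'(0)) = 42 and h_1·m_1 + 2h_1·m_2 = 6(S'(2) - Δ_1) = 36.
Hence m_0 = 93/2, m_1 = -51, m_2 = 87/2.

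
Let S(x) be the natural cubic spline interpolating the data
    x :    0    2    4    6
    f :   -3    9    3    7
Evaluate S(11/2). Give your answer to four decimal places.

Let M_i = S''(x_i). Step sizes h_i = 2, 2, 2; slopes of the chords Δ_i = (y_(i+1) - y_i)/h_i = 6, -3, 2.
  2·M_0 + 8·M_1 + 2·M_2 = 6(Δ_1 - Δ_0) = -54
  2·M_1 + 8·M_2 + 2·M_3 = 6(Δ_2 - Δ_1) = 30
Natural end conditions: M_0 = M_3 = 0.
Solving the tridiagonal system: M_0 = 0, M_1 = -41/5, M_2 = 29/5, M_3 = 0.
On [4, 6], S(x) = 3 - 28/15·(x - 4) + 29/10·(x - 4)² - 29/60·(x - 4)³.
With (x - 4) = 3/2: S(11/2) = 163/32.

5.0938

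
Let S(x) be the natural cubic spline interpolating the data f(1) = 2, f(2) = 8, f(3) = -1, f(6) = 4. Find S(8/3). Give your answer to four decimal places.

Let M_i = S''(x_i). Step sizes h_i = 1, 1, 3; slopes of the chords Δ_i = (y_(i+1) - y_i)/h_i = 6, -9, 5/3.
  1·M_0 + 4·M_1 + 1·M_2 = 6(Δ_1 - Δ_0) = -90
  1·M_1 + 8·M_2 + 3·M_3 = 6(Δ_2 - Δ_1) = 64
Natural end conditions: M_0 = M_3 = 0.
Solving the tridiagonal system: M_0 = 0, M_1 = -784/31, M_2 = 346/31, M_3 = 0.
On [2, 3], S(x) = 8 - 226/93·(x - 2) - 392/31·(x - 2)² + 565/93·(x - 2)³.
With (x - 2) = 2/3: S(8/3) = 6428/2511.

2.5599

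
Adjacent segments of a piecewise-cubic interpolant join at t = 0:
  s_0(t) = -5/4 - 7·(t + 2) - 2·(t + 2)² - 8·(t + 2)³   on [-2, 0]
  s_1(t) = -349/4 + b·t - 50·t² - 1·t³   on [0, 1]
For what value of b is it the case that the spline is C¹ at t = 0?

-111

s_0'(t) = -7 - 4·(t + 2) - 24·(t + 2)², so s_0'(0) = -111. On the right, s_1'(0) = b, so b = -111.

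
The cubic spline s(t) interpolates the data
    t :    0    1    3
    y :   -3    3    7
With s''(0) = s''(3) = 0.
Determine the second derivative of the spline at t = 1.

Let M_i = s''(x_i). Step sizes h_i = 1, 2; slopes of the chords Δ_i = (y_(i+1) - y_i)/h_i = 6, 2.
  1·M_0 + 6·M_1 + 2·M_2 = 6(Δ_1 - Δ_0) = -24
Natural end conditions: M_0 = M_2 = 0.
Hence M_0 = 0, M_1 = -4, M_2 = 0.

-4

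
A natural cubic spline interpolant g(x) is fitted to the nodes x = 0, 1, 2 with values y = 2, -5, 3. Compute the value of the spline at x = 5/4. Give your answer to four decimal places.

Let M_i = g''(x_i). Step sizes h_i = 1, 1; slopes of the chords Δ_i = (y_(i+1) - y_i)/h_i = -7, 8.
  1·M_0 + 4·M_1 + 1·M_2 = 6(Δ_1 - Δ_0) = 90
Natural end conditions: M_0 = M_2 = 0.
Solving the tridiagonal system: M_0 = 0, M_1 = 45/2, M_2 = 0.
On [1, 2], g(x) = -5 + 1/2·(x - 1) + 45/4·(x - 1)² - 15/4·(x - 1)³.
With (x - 1) = 1/4: g(5/4) = -1083/256.

-4.2305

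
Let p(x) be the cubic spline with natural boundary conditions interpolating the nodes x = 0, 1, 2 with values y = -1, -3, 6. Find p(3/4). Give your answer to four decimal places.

-3.4023

Put M_i = p'' at the i-th knot. Here h = (1, 1) and Δ = (-2, 9), so the interior equations h_(i-1)·M_(i-1) + 2(h_(i-1)+h_i)·M_i + h_i·M_(i+1) = 6(Δ_i − Δ_(i-1)) read
  1·M_0 + 4·M_1 + 1·M_2 = 6(Δ_1 - Δ_0) = 66
Natural end conditions: M_0 = M_2 = 0.
Forward elimination and back-substitution give M_0 = 0, M_1 = 33/2, M_2 = 0.
On [0, 1], p(x) = -1 - 19/4·x + 0·x² + 11/4·x³.
With x = 3/4: p(3/4) = -871/256.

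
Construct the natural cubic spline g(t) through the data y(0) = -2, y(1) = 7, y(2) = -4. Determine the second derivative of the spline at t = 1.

-30

Put M_i = g'' at the i-th knot. Here h = (1, 1) and Δ = (9, -11), so the interior equations h_(i-1)·M_(i-1) + 2(h_(i-1)+h_i)·M_i + h_i·M_(i+1) = 6(Δ_i − Δ_(i-1)) read
  1·M_0 + 4·M_1 + 1·M_2 = 6(Δ_1 - Δ_0) = -120
Natural end conditions: M_0 = M_2 = 0.
Solving the tridiagonal system: M_0 = 0, M_1 = -30, M_2 = 0.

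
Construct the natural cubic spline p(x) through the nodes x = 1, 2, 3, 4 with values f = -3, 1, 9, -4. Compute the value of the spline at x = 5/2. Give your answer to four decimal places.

6.2750

Put M_i = p'' at the i-th knot. Here h = (1, 1, 1) and Δ = (4, 8, -13), so the interior equations h_(i-1)·M_(i-1) + 2(h_(i-1)+h_i)·M_i + h_i·M_(i+1) = 6(Δ_i − Δ_(i-1)) read
  1·M_0 + 4·M_1 + 1·M_2 = 6(Δ_1 - Δ_0) = 24
  1·M_1 + 4·M_2 + 1·M_3 = 6(Δ_2 - Δ_1) = -126
Natural end conditions: M_0 = M_3 = 0.
Solving the tridiagonal system: M_0 = 0, M_1 = 74/5, M_2 = -176/5, M_3 = 0.
On [2, 3], p(x) = 1 + 134/15·(x - 2) + 37/5·(x - 2)² - 25/3·(x - 2)³.
With (x - 2) = 1/2: p(5/2) = 251/40.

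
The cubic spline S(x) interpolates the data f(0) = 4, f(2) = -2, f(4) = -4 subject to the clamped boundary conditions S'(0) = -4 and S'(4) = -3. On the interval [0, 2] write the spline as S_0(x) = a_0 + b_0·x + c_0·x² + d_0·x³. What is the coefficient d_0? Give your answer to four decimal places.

Let m_i = S''(x_i). Step sizes h_i = 2, 2; slopes of the chords Δ_i = (y_(i+1) - y_i)/h_i = -3, -1.
  2·m_0 + 8·m_1 + 2·m_2 = 6(Δ_1 - Δ_0) = 12
Clamped end conditions give two more equations: 2h_0·m_0 + h_0·m_1 = 6(Δ_0 - S'(0)) = 6 and h_1·m_1 + 2h_1·m_2 = 6(S'(4) - Δ_1) = -12.
Solving: m_0 = 1/4, m_1 = 5/2, m_2 = -17/4.
On [0, 2], with S_0(x) = a_0 + b_0·x + c_0·x² + d_0·x³: c_0 = m_0/2 = 1/8, d_0 = (m_1 - m_0)/(6h_0) = 3/16, b_0 = Δ_0 - h_0(2m_0 + m_1)/6 = -4.

0.1875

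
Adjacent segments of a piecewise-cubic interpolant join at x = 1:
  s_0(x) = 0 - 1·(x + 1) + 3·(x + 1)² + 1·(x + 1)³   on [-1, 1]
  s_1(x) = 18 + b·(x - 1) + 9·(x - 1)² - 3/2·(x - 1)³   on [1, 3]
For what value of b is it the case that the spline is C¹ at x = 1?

23

s_0'(x) = -1 + 6·(x + 1) + 3·(x + 1)², so s_0'(1) = 23. On the right, s_1'(1) = b, so b = 23.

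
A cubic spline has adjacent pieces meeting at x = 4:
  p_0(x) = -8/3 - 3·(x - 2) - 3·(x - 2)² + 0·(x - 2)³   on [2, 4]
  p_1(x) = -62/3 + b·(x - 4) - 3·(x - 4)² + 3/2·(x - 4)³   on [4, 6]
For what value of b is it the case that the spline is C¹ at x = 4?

p_0'(x) = -3 - 6·(x - 2) + 0·(x - 2)², so p_0'(4) = -15. On the right, p_1'(4) = b, so b = -15.

-15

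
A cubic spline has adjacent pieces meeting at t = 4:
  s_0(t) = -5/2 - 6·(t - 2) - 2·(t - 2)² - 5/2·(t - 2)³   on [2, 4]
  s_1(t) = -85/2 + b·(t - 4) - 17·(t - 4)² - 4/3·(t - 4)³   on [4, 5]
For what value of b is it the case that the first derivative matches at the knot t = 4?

s_0'(t) = -6 - 4·(t - 2) - 15/2·(t - 2)², so s_0'(4) = -44. On the right, s_1'(4) = b, so b = -44.

-44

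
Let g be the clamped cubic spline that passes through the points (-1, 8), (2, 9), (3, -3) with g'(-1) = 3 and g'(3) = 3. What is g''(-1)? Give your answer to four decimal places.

With σ_i denoting the second derivative at x_i, h_i = 3, 1, and Δ_i = (y_(i+1) − y_i)/h_i = 1/3, -12:
  3·σ_0 + 8·σ_1 + 1·σ_2 = 6(Δ_1 - Δ_0) = -74
Clamped end conditions give two more equations: 2h_0·σ_0 + h_0·σ_1 = 6(Δ_0 - g'(-1)) = -16 and h_1·σ_1 + 2h_1·σ_2 = 6(g'(3) - Δ_1) = 90.
Forward elimination and back-substitution give σ_0 = 79/12, σ_1 = -37/2, σ_2 = 217/4.

6.5833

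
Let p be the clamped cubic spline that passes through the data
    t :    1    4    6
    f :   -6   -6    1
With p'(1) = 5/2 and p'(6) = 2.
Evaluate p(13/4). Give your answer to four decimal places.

With M_i denoting the second derivative at x_i, h_i = 3, 2, and Δ_i = (y_(i+1) − y_i)/h_i = 0, 7/2:
  3·M_0 + 10·M_1 + 2·M_2 = 6(Δ_1 - Δ_0) = 21
Clamped end conditions give two more equations: 2h_0·M_0 + h_0·M_1 = 6(Δ_0 - p'(1)) = -15 and h_1·M_1 + 2h_1·M_2 = 6(p'(6) - Δ_1) = -9.
Solving: M_0 = -47/10, M_1 = 22/5, M_2 = -89/20.
On [1, 4], p(t) = -6 + 5/2·(t - 1) - 47/20·(t - 1)² + 91/180·(t - 1)³.
With (t - 1) = 9/4: p(13/4) = -8337/1280.

-6.5133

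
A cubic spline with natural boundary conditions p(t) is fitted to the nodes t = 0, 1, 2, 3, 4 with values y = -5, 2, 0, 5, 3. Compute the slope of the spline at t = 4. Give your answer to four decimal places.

-4.5357

Put M_i = p'' at the i-th knot. Here h = (1, 1, 1, 1) and Δ = (7, -2, 5, -2), so the interior equations h_(i-1)·M_(i-1) + 2(h_(i-1)+h_i)·M_i + h_i·M_(i+1) = 6(Δ_i − Δ_(i-1)) read
  1·M_0 + 4·M_1 + 1·M_2 = 6(Δ_1 - Δ_0) = -54
  1·M_1 + 4·M_2 + 1·M_3 = 6(Δ_2 - Δ_1) = 42
  1·M_2 + 4·M_3 + 1·M_4 = 6(Δ_3 - Δ_2) = -42
Natural end conditions: M_0 = M_4 = 0.
Forward elimination and back-substitution give M_0 = 0, M_1 = -255/14, M_2 = 132/7, M_3 = -213/14, M_4 = 0.
On [3, 4], p'(t) = b_3 + 2c_3·(t - 3) + 3d_3·(t - 3)² with b_3 = Δ_3 - h_3(2M_3 + M_4)/6 = 43/14, c_3 = M_3/2 = -213/28, d_3 = (M_4 - M_3)/(6h_3) = 71/28. So p'(4) = -127/28.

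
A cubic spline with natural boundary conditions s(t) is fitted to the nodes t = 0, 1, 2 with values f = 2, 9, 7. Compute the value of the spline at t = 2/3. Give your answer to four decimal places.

7.5000

Put m_i = s'' at the i-th knot. Here h = (1, 1) and Δ = (7, -2), so the interior equations h_(i-1)·m_(i-1) + 2(h_(i-1)+h_i)·m_i + h_i·m_(i+1) = 6(Δ_i − Δ_(i-1)) read
  1·m_0 + 4·m_1 + 1·m_2 = 6(Δ_1 - Δ_0) = -54
Natural end conditions: m_0 = m_2 = 0.
Solving the tridiagonal system: m_0 = 0, m_1 = -27/2, m_2 = 0.
On [0, 1], s(t) = 2 + 37/4·t + 0·t² - 9/4·t³.
With t = 2/3: s(2/3) = 15/2.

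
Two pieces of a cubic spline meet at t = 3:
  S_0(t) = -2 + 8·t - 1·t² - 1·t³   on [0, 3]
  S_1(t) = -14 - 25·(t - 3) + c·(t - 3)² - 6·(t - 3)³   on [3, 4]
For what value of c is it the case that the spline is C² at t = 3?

S_0''(t) = -2 - 6·t, so S_0''(3) = -20. On the right, S_1''(3) = 2c, so c = -10.

-10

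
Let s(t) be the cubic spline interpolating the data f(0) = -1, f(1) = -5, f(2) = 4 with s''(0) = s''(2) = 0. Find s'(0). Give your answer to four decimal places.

-7.2500

Put M_i = s'' at the i-th knot. Here h = (1, 1) and Δ = (-4, 9), so the interior equations h_(i-1)·M_(i-1) + 2(h_(i-1)+h_i)·M_i + h_i·M_(i+1) = 6(Δ_i − Δ_(i-1)) read
  1·M_0 + 4·M_1 + 1·M_2 = 6(Δ_1 - Δ_0) = 78
Natural end conditions: M_0 = M_2 = 0.
Forward elimination and back-substitution give M_0 = 0, M_1 = 39/2, M_2 = 0.
On [0, 1], s'(t) = b_0 + 2c_0·t + 3d_0·t² with b_0 = Δ_0 - h_0(2M_0 + M_1)/6 = -29/4, c_0 = M_0/2 = 0, d_0 = (M_1 - M_0)/(6h_0) = 13/4. So s'(0) = -29/4.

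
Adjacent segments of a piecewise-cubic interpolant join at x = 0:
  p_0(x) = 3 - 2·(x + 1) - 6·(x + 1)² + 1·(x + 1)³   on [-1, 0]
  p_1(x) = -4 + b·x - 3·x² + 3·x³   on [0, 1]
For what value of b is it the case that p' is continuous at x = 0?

-11

p_0'(x) = -2 - 12·(x + 1) + 3·(x + 1)², so p_0'(0) = -11. On the right, p_1'(0) = b, so b = -11.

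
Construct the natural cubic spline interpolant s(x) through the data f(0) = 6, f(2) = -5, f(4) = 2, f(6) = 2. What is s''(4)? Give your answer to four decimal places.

-4.6000

Write m_i for s''(x_i). With h_i = 2, 2, 2 and divided differences Δ_i = -11/2, 7/2, 0, the continuity of s' gives the tridiagonal system
  2·m_0 + 8·m_1 + 2·m_2 = 6(Δ_1 - Δ_0) = 54
  2·m_1 + 8·m_2 + 2·m_3 = 6(Δ_2 - Δ_1) = -21
Natural end conditions: m_0 = m_3 = 0.
Hence m_0 = 0, m_1 = 79/10, m_2 = -23/5, m_3 = 0.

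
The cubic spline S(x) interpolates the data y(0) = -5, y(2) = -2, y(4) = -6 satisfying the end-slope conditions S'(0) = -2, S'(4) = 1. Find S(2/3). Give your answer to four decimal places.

Put σ_i = S'' at the i-th knot. Here h = (2, 2) and Δ = (3/2, -2), so the interior equations h_(i-1)·σ_(i-1) + 2(h_(i-1)+h_i)·σ_i + h_i·σ_(i+1) = 6(Δ_i − Δ_(i-1)) read
  2·σ_0 + 8·σ_1 + 2·σ_2 = 6(Δ_1 - Δ_0) = -21
Clamped end conditions give two more equations: 2h_0·σ_0 + h_0·σ_1 = 6(Δ_0 - S'(0)) = 21 and h_1·σ_1 + 2h_1·σ_2 = 6(S'(4) - Δ_1) = 18.
Solving: σ_0 = 69/8, σ_1 = -27/4, σ_2 = 63/8.
On [0, 2], S(x) = -5 - 2·x + 69/16·x² - 41/32·x³.
With x = 2/3: S(2/3) = -259/54.

-4.7963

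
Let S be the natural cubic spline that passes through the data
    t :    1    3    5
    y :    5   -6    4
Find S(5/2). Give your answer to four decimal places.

Write M_i for S''(x_i). With h_i = 2, 2 and divided differences Δ_i = -11/2, 5, the continuity of S' gives the tridiagonal system
  2·M_0 + 8·M_1 + 2·M_2 = 6(Δ_1 - Δ_0) = 63
Natural end conditions: M_0 = M_2 = 0.
Forward elimination and back-substitution give M_0 = 0, M_1 = 63/8, M_2 = 0.
On [1, 3], S(t) = 5 - 65/8·(t - 1) + 0·(t - 1)² + 21/32·(t - 1)³.
With (t - 1) = 3/2: S(5/2) = -1273/256.

-4.9727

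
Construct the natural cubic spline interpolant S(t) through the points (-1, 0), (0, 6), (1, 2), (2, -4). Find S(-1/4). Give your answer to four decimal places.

5.3313

With σ_i denoting the second derivative at x_i, h_i = 1, 1, 1, and Δ_i = (y_(i+1) − y_i)/h_i = 6, -4, -6:
  1·σ_0 + 4·σ_1 + 1·σ_2 = 6(Δ_1 - Δ_0) = -60
  1·σ_1 + 4·σ_2 + 1·σ_3 = 6(Δ_2 - Δ_1) = -12
Natural end conditions: σ_0 = σ_3 = 0.
Hence σ_0 = 0, σ_1 = -76/5, σ_2 = 4/5, σ_3 = 0.
On [-1, 0], S(t) = 0 + 128/15·(t + 1) + 0·(t + 1)² - 38/15·(t + 1)³.
With (t + 1) = 3/4: S(-1/4) = 853/160.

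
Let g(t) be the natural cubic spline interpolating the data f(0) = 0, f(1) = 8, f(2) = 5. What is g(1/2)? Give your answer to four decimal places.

Put σ_i = g'' at the i-th knot. Here h = (1, 1) and Δ = (8, -3), so the interior equations h_(i-1)·σ_(i-1) + 2(h_(i-1)+h_i)·σ_i + h_i·σ_(i+1) = 6(Δ_i − Δ_(i-1)) read
  1·σ_0 + 4·σ_1 + 1·σ_2 = 6(Δ_1 - Δ_0) = -66
Natural end conditions: σ_0 = σ_2 = 0.
Solving: σ_0 = 0, σ_1 = -33/2, σ_2 = 0.
On [0, 1], g(t) = 0 + 43/4·t + 0·t² - 11/4·t³.
With t = 1/2: g(1/2) = 161/32.

5.0313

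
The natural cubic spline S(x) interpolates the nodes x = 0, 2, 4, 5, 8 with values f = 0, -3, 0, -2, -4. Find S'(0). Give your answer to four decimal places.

-2.6609

Put σ_i = S'' at the i-th knot. Here h = (2, 2, 1, 3) and Δ = (-3/2, 3/2, -2, -2/3), so the interior equations h_(i-1)·σ_(i-1) + 2(h_(i-1)+h_i)·σ_i + h_i·σ_(i+1) = 6(Δ_i − Δ_(i-1)) read
  2·σ_0 + 8·σ_1 + 2·σ_2 = 6(Δ_1 - Δ_0) = 18
  2·σ_1 + 6·σ_2 + 1·σ_3 = 6(Δ_2 - Δ_1) = -21
  1·σ_2 + 8·σ_3 + 3·σ_4 = 6(Δ_3 - Δ_2) = 8
Natural end conditions: σ_0 = σ_4 = 0.
Solving the tridiagonal system: σ_0 = 0, σ_1 = 599/172, σ_2 = -212/43, σ_3 = 139/86, σ_4 = 0.
On [0, 2], S'(x) = b_0 + 2c_0·x + 3d_0·x² with b_0 = Δ_0 - h_0(2σ_0 + σ_1)/6 = -1373/516, c_0 = σ_0/2 = 0, d_0 = (σ_1 - σ_0)/(6h_0) = 599/2064. So S'(0) = -1373/516.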